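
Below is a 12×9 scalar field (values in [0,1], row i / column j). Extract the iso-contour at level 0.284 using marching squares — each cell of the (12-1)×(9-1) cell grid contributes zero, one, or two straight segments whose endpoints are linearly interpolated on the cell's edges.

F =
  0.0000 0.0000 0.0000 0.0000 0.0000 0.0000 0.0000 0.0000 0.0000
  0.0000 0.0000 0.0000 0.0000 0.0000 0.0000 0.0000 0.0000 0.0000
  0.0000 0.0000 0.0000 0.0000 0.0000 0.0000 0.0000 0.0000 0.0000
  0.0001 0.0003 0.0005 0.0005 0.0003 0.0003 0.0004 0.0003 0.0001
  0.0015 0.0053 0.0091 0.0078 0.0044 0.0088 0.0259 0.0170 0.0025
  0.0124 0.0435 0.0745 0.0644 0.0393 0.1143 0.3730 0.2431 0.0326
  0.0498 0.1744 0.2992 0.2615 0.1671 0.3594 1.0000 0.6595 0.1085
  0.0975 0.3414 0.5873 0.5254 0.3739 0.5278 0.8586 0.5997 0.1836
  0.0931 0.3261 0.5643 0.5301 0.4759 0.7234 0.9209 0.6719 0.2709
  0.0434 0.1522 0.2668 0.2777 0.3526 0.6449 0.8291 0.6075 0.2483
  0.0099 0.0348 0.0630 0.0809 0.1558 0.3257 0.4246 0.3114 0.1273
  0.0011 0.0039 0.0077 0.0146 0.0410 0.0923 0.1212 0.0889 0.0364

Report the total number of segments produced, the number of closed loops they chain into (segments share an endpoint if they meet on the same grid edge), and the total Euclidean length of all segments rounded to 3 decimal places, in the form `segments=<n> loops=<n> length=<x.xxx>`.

segments=28 loops=1 length=21.136

cell (4,5): code 0100 → (4.744,6.000)–(5.000,5.656)
cell (4,6): code 1000 → (5.000,6.685)–(4.744,6.000)
cell (5,1): code 0100 → (5.932,2.000)–(6.000,1.878)
cell (5,2): code 1000 → (6.000,2.403)–(5.932,2.000)
cell (5,4): code 0100 → (5.692,5.000)–(6.000,4.608)
cell (5,5): code 1110 → (5.000,5.656)–(5.692,5.000)
cell (5,6): code 1101 → (5.098,7.000)–(5.000,6.685)
cell (5,7): code 1000 → (6.000,7.681)–(5.098,7.000)
cell (6,0): code 0100 → (6.656,1.000)–(7.000,0.765)
cell (6,1): code 1110 → (6.000,1.878)–(6.656,1.000)
cell (6,2): code 1101 → (6.085,3.000)–(6.000,2.403)
cell (6,3): code 1100 → (6.565,4.000)–(6.085,3.000)
cell (6,4): code 1110 → (6.000,4.608)–(6.565,4.000)
cell (6,7): code 1001 → (7.000,7.759)–(6.000,7.681)
cell (7,0): code 0110 → (7.000,0.765)–(8.000,0.819)
cell (7,7): code 1001 → (8.000,7.967)–(7.000,7.759)
cell (8,0): code 0010 → (8.000,0.819)–(8.242,1.000)
cell (8,1): code 0011 → (8.242,1.000)–(8.942,2.000)
cell (8,2): code 0011 → (8.942,2.000)–(8.975,3.000)
cell (8,3): code 0111 → (8.975,3.000)–(9.000,3.084)
cell (8,7): code 1001 → (9.000,7.901)–(8.000,7.967)
cell (9,3): code 0010 → (9.000,3.084)–(9.349,4.000)
cell (9,4): code 0111 → (9.349,4.000)–(10.000,4.755)
cell (9,7): code 1001 → (10.000,7.149)–(9.000,7.901)
cell (10,4): code 0010 → (10.000,4.755)–(10.179,5.000)
cell (10,5): code 0011 → (10.179,5.000)–(10.463,6.000)
cell (10,6): code 0011 → (10.463,6.000)–(10.123,7.000)
cell (10,7): code 0001 → (10.123,7.000)–(10.000,7.149)
total: 28 segments, chained into 1 closed loop(s), length Σ = 21.136185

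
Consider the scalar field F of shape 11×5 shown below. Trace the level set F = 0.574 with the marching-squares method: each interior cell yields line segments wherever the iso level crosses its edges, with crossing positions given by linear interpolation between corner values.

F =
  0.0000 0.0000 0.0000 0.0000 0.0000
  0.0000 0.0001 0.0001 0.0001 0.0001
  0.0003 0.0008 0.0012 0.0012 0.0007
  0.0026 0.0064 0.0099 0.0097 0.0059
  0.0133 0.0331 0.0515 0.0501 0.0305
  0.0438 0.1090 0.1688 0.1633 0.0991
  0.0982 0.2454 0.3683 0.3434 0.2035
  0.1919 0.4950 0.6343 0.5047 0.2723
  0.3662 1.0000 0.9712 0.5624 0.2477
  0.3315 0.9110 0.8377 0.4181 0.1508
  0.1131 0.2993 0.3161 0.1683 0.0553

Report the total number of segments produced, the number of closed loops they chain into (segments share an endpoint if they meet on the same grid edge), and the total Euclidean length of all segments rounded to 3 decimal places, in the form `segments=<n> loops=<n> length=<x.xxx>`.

cell (6,1): code 0100 → (6.773,2.000)–(7.000,1.567)
cell (6,2): code 1000 → (7.000,2.465)–(6.773,2.000)
cell (7,0): code 0100 → (7.156,1.000)–(8.000,0.328)
cell (7,1): code 1110 → (7.000,1.567)–(7.156,1.000)
cell (7,2): code 1001 → (8.000,2.972)–(7.000,2.465)
cell (8,0): code 0110 → (8.000,0.328)–(9.000,0.418)
cell (8,2): code 1001 → (9.000,2.628)–(8.000,2.972)
cell (9,0): code 0010 → (9.000,0.418)–(9.551,1.000)
cell (9,1): code 0011 → (9.551,1.000)–(9.506,2.000)
cell (9,2): code 0001 → (9.506,2.000)–(9.000,2.628)
total: 10 segments, chained into 1 closed loop(s), length Σ = 8.463987

segments=10 loops=1 length=8.464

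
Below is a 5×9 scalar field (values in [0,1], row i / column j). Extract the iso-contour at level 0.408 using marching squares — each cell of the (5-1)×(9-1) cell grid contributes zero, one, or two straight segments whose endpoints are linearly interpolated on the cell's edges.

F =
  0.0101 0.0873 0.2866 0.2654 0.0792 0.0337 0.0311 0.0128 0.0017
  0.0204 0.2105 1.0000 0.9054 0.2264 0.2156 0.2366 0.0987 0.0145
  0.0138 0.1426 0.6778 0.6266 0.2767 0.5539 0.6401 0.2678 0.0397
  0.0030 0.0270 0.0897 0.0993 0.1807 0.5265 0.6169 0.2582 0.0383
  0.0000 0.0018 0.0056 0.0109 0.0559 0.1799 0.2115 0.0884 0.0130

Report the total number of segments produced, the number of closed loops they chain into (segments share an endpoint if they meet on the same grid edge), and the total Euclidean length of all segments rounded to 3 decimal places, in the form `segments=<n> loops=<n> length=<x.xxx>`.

cell (0,1): code 0100 → (0.170,2.000)–(1.000,1.250)
cell (0,2): code 1100 → (0.223,3.000)–(0.170,2.000)
cell (0,3): code 1000 → (1.000,3.733)–(0.223,3.000)
cell (1,1): code 0110 → (1.000,1.250)–(2.000,1.496)
cell (1,3): code 1001 → (2.000,3.625)–(1.000,3.733)
cell (1,4): code 0100 → (1.569,5.000)–(2.000,4.474)
cell (1,5): code 1100 → (1.425,6.000)–(1.569,5.000)
cell (1,6): code 1000 → (2.000,6.623)–(1.425,6.000)
cell (2,1): code 0010 → (2.000,1.496)–(2.459,2.000)
cell (2,2): code 0011 → (2.459,2.000)–(2.415,3.000)
cell (2,3): code 0001 → (2.415,3.000)–(2.000,3.625)
cell (2,4): code 0110 → (2.000,4.474)–(3.000,4.657)
cell (2,6): code 1001 → (3.000,6.582)–(2.000,6.623)
cell (3,4): code 0010 → (3.000,4.657)–(3.342,5.000)
cell (3,5): code 0011 → (3.342,5.000)–(3.515,6.000)
cell (3,6): code 0001 → (3.515,6.000)–(3.000,6.582)
total: 16 segments, chained into 2 closed loop(s), length Σ = 14.488932

segments=16 loops=2 length=14.489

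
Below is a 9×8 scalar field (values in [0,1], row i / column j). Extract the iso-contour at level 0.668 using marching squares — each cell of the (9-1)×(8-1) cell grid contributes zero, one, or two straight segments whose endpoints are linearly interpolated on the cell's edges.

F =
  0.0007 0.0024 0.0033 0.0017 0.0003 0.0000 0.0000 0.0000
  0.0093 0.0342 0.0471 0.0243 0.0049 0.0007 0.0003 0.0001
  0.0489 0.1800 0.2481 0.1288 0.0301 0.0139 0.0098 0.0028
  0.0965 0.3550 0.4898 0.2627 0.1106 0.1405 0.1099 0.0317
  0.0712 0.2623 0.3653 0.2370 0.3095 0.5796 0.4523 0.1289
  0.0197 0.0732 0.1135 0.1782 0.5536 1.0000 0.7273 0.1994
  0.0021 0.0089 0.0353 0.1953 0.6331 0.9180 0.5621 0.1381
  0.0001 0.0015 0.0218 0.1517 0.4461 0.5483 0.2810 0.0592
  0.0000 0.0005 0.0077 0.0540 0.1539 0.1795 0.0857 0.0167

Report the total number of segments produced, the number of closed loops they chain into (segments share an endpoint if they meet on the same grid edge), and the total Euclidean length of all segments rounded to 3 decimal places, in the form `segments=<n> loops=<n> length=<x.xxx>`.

cell (4,4): code 0100 → (4.210,5.000)–(5.000,4.256)
cell (4,5): code 1100 → (4.784,6.000)–(4.210,5.000)
cell (4,6): code 1000 → (5.000,6.112)–(4.784,6.000)
cell (5,4): code 0110 → (5.000,4.256)–(6.000,4.122)
cell (5,5): code 1011 → (6.000,5.702)–(5.359,6.000)
cell (5,6): code 0001 → (5.359,6.000)–(5.000,6.112)
cell (6,4): code 0010 → (6.000,4.122)–(6.676,5.000)
cell (6,5): code 0001 → (6.676,5.000)–(6.000,5.702)
total: 8 segments, chained into 1 closed loop(s), length Σ = 6.655654

segments=8 loops=1 length=6.656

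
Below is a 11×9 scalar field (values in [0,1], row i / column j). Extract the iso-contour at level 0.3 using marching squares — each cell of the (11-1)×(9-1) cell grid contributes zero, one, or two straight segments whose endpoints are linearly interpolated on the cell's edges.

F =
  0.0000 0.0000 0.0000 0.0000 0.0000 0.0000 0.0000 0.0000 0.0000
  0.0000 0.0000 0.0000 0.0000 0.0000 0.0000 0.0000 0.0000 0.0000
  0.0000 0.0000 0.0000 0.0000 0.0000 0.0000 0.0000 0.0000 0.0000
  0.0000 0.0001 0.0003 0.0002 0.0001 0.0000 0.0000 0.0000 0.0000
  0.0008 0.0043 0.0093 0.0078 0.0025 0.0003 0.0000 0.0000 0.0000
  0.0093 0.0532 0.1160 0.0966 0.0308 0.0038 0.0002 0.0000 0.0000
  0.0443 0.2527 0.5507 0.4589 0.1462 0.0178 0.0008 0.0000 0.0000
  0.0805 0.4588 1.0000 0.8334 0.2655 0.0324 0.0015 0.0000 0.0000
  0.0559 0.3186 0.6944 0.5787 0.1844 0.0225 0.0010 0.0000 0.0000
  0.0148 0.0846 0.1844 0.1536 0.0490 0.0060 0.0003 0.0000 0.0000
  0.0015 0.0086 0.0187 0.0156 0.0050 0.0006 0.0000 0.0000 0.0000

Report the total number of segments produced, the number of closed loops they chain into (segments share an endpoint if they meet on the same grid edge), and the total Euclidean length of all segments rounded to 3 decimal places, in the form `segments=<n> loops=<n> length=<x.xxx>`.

segments=12 loops=1 length=10.327

cell (5,1): code 0100 → (5.423,2.000)–(6.000,1.159)
cell (5,2): code 1100 → (5.561,3.000)–(5.423,2.000)
cell (5,3): code 1000 → (6.000,3.508)–(5.561,3.000)
cell (6,0): code 0100 → (6.230,1.000)–(7.000,0.580)
cell (6,1): code 1110 → (6.000,1.159)–(6.230,1.000)
cell (6,3): code 1001 → (7.000,3.939)–(6.000,3.508)
cell (7,0): code 0110 → (7.000,0.580)–(8.000,0.929)
cell (7,3): code 1001 → (8.000,3.707)–(7.000,3.939)
cell (8,0): code 0010 → (8.000,0.929)–(8.079,1.000)
cell (8,1): code 0011 → (8.079,1.000)–(8.773,2.000)
cell (8,2): code 0011 → (8.773,2.000)–(8.656,3.000)
cell (8,3): code 0001 → (8.656,3.000)–(8.000,3.707)
total: 12 segments, chained into 1 closed loop(s), length Σ = 10.326509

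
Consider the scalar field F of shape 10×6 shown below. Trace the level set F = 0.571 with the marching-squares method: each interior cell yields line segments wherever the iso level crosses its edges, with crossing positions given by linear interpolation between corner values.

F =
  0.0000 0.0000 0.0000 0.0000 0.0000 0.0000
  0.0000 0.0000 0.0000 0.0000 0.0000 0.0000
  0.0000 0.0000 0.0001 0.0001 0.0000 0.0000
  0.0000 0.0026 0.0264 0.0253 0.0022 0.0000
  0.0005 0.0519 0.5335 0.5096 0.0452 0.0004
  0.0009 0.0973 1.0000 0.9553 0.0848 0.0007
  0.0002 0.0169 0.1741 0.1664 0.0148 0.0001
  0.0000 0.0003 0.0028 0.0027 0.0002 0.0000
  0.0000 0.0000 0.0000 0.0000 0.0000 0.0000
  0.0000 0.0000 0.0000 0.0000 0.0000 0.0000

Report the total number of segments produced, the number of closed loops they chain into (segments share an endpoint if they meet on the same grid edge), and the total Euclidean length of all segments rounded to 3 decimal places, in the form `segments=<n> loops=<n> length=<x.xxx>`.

cell (4,1): code 0100 → (4.080,2.000)–(5.000,1.525)
cell (4,2): code 1100 → (4.138,3.000)–(4.080,2.000)
cell (4,3): code 1000 → (5.000,3.441)–(4.138,3.000)
cell (5,1): code 0010 → (5.000,1.525)–(5.519,2.000)
cell (5,2): code 0011 → (5.519,2.000)–(5.487,3.000)
cell (5,3): code 0001 → (5.487,3.000)–(5.000,3.441)
total: 6 segments, chained into 1 closed loop(s), length Σ = 5.367457

segments=6 loops=1 length=5.367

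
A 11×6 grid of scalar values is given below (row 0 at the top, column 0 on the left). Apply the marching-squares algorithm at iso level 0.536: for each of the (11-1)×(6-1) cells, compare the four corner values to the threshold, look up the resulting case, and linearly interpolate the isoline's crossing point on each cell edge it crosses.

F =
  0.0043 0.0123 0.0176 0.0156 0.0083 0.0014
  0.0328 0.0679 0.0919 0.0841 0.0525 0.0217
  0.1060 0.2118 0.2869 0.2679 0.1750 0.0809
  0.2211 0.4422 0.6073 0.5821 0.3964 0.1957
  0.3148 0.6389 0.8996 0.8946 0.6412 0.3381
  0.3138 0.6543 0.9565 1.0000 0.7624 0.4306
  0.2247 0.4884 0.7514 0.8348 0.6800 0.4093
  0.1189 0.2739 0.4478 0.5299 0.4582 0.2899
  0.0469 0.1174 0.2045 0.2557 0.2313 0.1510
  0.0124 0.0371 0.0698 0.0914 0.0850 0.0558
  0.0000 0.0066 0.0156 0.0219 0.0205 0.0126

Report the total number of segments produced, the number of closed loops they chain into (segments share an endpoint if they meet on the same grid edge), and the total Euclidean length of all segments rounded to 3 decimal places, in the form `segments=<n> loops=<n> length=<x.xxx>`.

segments=16 loops=1 length=12.838

cell (2,1): code 0100 → (2.777,2.000)–(3.000,1.568)
cell (2,2): code 1100 → (2.853,3.000)–(2.777,2.000)
cell (2,3): code 1000 → (3.000,3.248)–(2.853,3.000)
cell (3,0): code 0100 → (3.477,1.000)–(4.000,0.683)
cell (3,1): code 1110 → (3.000,1.568)–(3.477,1.000)
cell (3,3): code 1101 → (3.570,4.000)–(3.000,3.248)
cell (3,4): code 1000 → (4.000,4.347)–(3.570,4.000)
cell (4,0): code 0110 → (4.000,0.683)–(5.000,0.653)
cell (4,4): code 1001 → (5.000,4.682)–(4.000,4.347)
cell (5,0): code 0010 → (5.000,0.653)–(5.713,1.000)
cell (5,1): code 0111 → (5.713,1.000)–(6.000,1.181)
cell (5,4): code 1001 → (6.000,4.532)–(5.000,4.682)
cell (6,1): code 0010 → (6.000,1.181)–(6.709,2.000)
cell (6,2): code 0011 → (6.709,2.000)–(6.980,3.000)
cell (6,3): code 0011 → (6.980,3.000)–(6.649,4.000)
cell (6,4): code 0001 → (6.649,4.000)–(6.000,4.532)
total: 16 segments, chained into 1 closed loop(s), length Σ = 12.837693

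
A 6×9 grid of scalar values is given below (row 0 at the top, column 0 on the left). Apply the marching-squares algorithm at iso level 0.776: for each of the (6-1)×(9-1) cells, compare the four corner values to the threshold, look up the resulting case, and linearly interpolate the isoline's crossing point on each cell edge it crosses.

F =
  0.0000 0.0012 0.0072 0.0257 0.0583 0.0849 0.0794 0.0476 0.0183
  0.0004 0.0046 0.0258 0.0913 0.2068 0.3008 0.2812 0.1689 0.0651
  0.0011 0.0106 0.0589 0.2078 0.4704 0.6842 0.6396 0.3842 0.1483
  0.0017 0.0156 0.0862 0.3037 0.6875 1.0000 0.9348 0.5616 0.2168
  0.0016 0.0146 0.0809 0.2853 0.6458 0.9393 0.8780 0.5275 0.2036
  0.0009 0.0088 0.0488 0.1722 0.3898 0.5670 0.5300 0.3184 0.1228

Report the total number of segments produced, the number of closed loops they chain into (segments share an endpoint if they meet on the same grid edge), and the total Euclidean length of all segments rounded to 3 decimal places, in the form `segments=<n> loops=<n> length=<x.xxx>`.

cell (2,4): code 0100 → (2.291,5.000)–(3.000,4.283)
cell (2,5): code 1100 → (2.462,6.000)–(2.291,5.000)
cell (2,6): code 1000 → (3.000,6.426)–(2.462,6.000)
cell (3,4): code 0110 → (3.000,4.283)–(4.000,4.444)
cell (3,6): code 1001 → (4.000,6.291)–(3.000,6.426)
cell (4,4): code 0010 → (4.000,4.444)–(4.439,5.000)
cell (4,5): code 0011 → (4.439,5.000)–(4.293,6.000)
cell (4,6): code 0001 → (4.293,6.000)–(4.000,6.291)
total: 8 segments, chained into 1 closed loop(s), length Σ = 6.862735

segments=8 loops=1 length=6.863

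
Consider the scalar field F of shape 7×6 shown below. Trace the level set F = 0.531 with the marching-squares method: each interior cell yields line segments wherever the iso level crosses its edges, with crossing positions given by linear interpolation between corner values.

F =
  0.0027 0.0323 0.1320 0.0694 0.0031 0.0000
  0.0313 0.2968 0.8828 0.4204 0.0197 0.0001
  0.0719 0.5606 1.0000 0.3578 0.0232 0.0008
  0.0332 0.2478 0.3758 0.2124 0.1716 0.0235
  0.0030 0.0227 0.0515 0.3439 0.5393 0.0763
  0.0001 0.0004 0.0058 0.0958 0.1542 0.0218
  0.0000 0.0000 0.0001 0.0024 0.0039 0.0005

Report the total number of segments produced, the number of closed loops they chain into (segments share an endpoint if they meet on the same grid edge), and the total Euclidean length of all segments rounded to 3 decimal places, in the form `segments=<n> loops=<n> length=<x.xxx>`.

cell (0,1): code 0100 → (0.531,2.000)–(1.000,1.400)
cell (0,2): code 1000 → (1.000,2.761)–(0.531,2.000)
cell (1,0): code 0100 → (1.888,1.000)–(2.000,0.939)
cell (1,1): code 1110 → (1.000,1.400)–(1.888,1.000)
cell (1,2): code 1001 → (2.000,2.730)–(1.000,2.761)
cell (2,0): code 0010 → (2.000,0.939)–(2.095,1.000)
cell (2,1): code 0011 → (2.095,1.000)–(2.751,2.000)
cell (2,2): code 0001 → (2.751,2.000)–(2.000,2.730)
cell (3,3): code 0100 → (3.977,4.000)–(4.000,3.958)
cell (3,4): code 1000 → (4.000,4.018)–(3.977,4.000)
cell (4,3): code 0010 → (4.000,3.958)–(4.022,4.000)
cell (4,4): code 0001 → (4.022,4.000)–(4.000,4.018)
total: 12 segments, chained into 2 closed loop(s), length Σ = 6.265777

segments=12 loops=2 length=6.266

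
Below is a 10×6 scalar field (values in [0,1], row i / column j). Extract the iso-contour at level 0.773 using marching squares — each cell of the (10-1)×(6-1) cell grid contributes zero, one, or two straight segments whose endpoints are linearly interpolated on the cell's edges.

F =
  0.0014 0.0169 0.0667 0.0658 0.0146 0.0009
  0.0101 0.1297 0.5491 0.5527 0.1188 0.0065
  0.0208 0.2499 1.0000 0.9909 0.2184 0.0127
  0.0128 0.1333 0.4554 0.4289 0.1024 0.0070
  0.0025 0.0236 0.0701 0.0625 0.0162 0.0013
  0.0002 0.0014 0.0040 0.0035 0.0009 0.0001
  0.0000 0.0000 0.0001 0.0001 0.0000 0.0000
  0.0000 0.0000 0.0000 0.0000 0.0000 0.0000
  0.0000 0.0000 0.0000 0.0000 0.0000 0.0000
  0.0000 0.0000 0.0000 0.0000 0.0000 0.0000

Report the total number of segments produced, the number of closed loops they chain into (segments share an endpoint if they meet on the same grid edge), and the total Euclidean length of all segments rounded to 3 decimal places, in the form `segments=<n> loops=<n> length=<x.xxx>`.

cell (1,1): code 0100 → (1.497,2.000)–(2.000,1.697)
cell (1,2): code 1100 → (1.503,3.000)–(1.497,2.000)
cell (1,3): code 1000 → (2.000,3.282)–(1.503,3.000)
cell (2,1): code 0010 → (2.000,1.697)–(2.417,2.000)
cell (2,2): code 0011 → (2.417,2.000)–(2.388,3.000)
cell (2,3): code 0001 → (2.388,3.000)–(2.000,3.282)
total: 6 segments, chained into 1 closed loop(s), length Σ = 4.154095

segments=6 loops=1 length=4.154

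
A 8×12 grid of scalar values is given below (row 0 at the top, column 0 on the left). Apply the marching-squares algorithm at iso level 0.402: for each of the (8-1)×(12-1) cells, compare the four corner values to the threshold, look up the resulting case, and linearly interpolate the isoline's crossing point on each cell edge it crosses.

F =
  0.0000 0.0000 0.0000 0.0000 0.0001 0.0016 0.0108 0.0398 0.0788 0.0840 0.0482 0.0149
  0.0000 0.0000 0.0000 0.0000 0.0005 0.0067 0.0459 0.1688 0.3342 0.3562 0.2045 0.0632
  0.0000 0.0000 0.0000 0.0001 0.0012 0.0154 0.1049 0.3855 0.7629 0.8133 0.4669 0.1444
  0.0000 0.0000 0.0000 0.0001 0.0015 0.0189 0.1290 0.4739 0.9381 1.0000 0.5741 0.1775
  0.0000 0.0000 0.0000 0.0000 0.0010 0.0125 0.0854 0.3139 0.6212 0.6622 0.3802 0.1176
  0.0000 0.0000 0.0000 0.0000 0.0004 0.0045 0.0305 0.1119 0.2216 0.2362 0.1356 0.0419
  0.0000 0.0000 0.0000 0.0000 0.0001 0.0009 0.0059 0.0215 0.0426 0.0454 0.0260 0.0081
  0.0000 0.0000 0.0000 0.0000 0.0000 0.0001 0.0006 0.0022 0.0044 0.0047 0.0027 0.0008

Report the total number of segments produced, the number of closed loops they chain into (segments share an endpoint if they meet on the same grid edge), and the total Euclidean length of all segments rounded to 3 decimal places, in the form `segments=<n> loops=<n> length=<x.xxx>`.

cell (1,7): code 0100 → (1.158,8.000)–(2.000,7.044)
cell (1,8): code 1100 → (1.100,9.000)–(1.158,8.000)
cell (1,9): code 1100 → (1.753,10.000)–(1.100,9.000)
cell (1,10): code 1000 → (2.000,10.201)–(1.753,10.000)
cell (2,6): code 0100 → (2.187,7.000)–(3.000,6.792)
cell (2,7): code 1110 → (2.000,7.044)–(2.187,7.000)
cell (2,10): code 1001 → (3.000,10.434)–(2.000,10.201)
cell (3,6): code 0010 → (3.000,6.792)–(3.449,7.000)
cell (3,7): code 0111 → (3.449,7.000)–(4.000,7.287)
cell (3,9): code 1011 → (4.000,9.923)–(3.888,10.000)
cell (3,10): code 0001 → (3.888,10.000)–(3.000,10.434)
cell (4,7): code 0010 → (4.000,7.287)–(4.549,8.000)
cell (4,8): code 0011 → (4.549,8.000)–(4.611,9.000)
cell (4,9): code 0001 → (4.611,9.000)–(4.000,9.923)
total: 14 segments, chained into 1 closed loop(s), length Σ = 11.095569

segments=14 loops=1 length=11.096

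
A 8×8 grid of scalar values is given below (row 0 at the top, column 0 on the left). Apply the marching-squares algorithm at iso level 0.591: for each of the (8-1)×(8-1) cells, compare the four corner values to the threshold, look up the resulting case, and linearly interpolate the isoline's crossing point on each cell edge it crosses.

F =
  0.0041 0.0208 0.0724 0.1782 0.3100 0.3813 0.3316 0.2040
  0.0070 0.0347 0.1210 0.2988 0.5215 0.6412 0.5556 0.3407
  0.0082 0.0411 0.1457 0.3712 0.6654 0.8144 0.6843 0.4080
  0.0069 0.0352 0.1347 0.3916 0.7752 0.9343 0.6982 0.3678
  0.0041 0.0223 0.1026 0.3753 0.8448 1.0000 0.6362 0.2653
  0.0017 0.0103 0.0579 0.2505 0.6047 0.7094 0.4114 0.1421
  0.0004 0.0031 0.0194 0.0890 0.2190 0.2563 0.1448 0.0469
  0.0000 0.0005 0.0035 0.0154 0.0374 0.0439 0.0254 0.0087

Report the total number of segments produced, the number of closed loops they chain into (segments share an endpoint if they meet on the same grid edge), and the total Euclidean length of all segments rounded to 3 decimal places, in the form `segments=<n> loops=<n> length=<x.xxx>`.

cell (0,4): code 0100 → (0.807,5.000)–(1.000,4.581)
cell (0,5): code 1000 → (1.000,5.586)–(0.807,5.000)
cell (1,3): code 0100 → (1.483,4.000)–(2.000,3.747)
cell (1,4): code 1110 → (1.000,4.581)–(1.483,4.000)
cell (1,5): code 1101 → (1.275,6.000)–(1.000,5.586)
cell (1,6): code 1000 → (2.000,6.338)–(1.275,6.000)
cell (2,3): code 0110 → (2.000,3.747)–(3.000,3.520)
cell (2,6): code 1001 → (3.000,6.324)–(2.000,6.338)
cell (3,3): code 0110 → (3.000,3.520)–(4.000,3.459)
cell (3,6): code 1001 → (4.000,6.122)–(3.000,6.324)
cell (4,3): code 0110 → (4.000,3.459)–(5.000,3.961)
cell (4,5): code 1011 → (5.000,5.397)–(4.201,6.000)
cell (4,6): code 0001 → (4.201,6.000)–(4.000,6.122)
cell (5,3): code 0010 → (5.000,3.961)–(5.036,4.000)
cell (5,4): code 0011 → (5.036,4.000)–(5.261,5.000)
cell (5,5): code 0001 → (5.261,5.000)–(5.000,5.397)
total: 16 segments, chained into 1 closed loop(s), length Σ = 11.662079

segments=16 loops=1 length=11.662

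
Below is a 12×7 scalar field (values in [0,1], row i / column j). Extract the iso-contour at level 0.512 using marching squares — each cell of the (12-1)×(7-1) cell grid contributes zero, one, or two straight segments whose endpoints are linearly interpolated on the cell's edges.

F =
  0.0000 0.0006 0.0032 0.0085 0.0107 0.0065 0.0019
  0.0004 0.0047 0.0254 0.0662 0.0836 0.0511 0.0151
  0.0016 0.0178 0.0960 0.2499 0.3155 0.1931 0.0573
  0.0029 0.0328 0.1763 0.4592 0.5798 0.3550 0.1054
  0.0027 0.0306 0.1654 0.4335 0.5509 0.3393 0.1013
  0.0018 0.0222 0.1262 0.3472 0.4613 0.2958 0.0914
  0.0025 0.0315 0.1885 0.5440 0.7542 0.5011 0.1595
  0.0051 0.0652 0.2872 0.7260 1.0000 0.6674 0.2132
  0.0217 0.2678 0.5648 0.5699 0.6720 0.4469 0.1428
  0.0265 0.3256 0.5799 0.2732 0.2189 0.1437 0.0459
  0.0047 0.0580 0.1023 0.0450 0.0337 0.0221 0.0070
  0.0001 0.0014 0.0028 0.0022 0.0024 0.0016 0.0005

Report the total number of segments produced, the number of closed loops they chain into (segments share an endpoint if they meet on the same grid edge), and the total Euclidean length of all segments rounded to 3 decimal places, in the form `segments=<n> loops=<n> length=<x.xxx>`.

segments=22 loops=2 length=15.776

cell (2,3): code 0100 → (2.743,4.000)–(3.000,3.438)
cell (2,4): code 1000 → (3.000,4.302)–(2.743,4.000)
cell (3,3): code 0110 → (3.000,3.438)–(4.000,3.669)
cell (3,4): code 1001 → (4.000,4.184)–(3.000,4.302)
cell (4,3): code 0010 → (4.000,3.669)–(4.434,4.000)
cell (4,4): code 0001 → (4.434,4.000)–(4.000,4.184)
cell (5,2): code 0100 → (5.837,3.000)–(6.000,2.910)
cell (5,3): code 1100 → (5.173,4.000)–(5.837,3.000)
cell (5,4): code 1000 → (6.000,4.957)–(5.173,4.000)
cell (6,2): code 0110 → (6.000,2.910)–(7.000,2.512)
cell (6,4): code 1101 → (6.066,5.000)–(6.000,4.957)
cell (6,5): code 1000 → (7.000,5.342)–(6.066,5.000)
cell (7,1): code 0100 → (7.810,2.000)–(8.000,1.822)
cell (7,2): code 1110 → (7.000,2.512)–(7.810,2.000)
cell (7,4): code 1011 → (8.000,4.711)–(7.705,5.000)
cell (7,5): code 0001 → (7.705,5.000)–(7.000,5.342)
cell (8,1): code 0110 → (8.000,1.822)–(9.000,1.733)
cell (8,2): code 1011 → (9.000,2.221)–(8.195,3.000)
cell (8,3): code 0011 → (8.195,3.000)–(8.353,4.000)
cell (8,4): code 0001 → (8.353,4.000)–(8.000,4.711)
cell (9,1): code 0010 → (9.000,1.733)–(9.142,2.000)
cell (9,2): code 0001 → (9.142,2.000)–(9.000,2.221)
total: 22 segments, chained into 2 closed loop(s), length Σ = 15.776334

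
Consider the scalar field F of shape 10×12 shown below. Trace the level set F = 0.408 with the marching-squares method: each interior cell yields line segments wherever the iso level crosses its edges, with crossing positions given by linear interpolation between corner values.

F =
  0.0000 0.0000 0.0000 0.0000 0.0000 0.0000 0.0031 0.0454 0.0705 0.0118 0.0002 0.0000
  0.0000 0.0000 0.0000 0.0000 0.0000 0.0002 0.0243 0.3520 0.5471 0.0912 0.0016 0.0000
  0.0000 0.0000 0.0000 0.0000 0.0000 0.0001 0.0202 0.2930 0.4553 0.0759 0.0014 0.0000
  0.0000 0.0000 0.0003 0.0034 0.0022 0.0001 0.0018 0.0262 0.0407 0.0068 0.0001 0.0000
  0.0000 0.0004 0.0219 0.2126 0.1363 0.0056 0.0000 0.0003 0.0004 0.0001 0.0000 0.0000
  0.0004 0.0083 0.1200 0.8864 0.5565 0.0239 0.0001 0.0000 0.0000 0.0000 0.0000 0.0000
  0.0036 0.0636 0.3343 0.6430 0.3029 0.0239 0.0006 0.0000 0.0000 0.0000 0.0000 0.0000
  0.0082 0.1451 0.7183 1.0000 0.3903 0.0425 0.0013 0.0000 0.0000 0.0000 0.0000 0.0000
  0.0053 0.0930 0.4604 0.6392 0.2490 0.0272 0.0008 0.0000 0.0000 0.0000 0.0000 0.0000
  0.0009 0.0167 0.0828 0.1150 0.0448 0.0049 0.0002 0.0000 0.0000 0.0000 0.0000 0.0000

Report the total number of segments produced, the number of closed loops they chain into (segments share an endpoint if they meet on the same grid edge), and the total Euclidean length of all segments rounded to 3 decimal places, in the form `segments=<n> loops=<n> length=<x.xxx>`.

segments=20 loops=2 length=14.854

cell (0,7): code 0100 → (0.708,8.000)–(1.000,7.287)
cell (0,8): code 1000 → (1.000,8.305)–(0.708,8.000)
cell (1,7): code 0110 → (1.000,7.287)–(2.000,7.709)
cell (1,8): code 1001 → (2.000,8.125)–(1.000,8.305)
cell (2,7): code 0010 → (2.000,7.709)–(2.114,8.000)
cell (2,8): code 0001 → (2.114,8.000)–(2.000,8.125)
cell (4,2): code 0100 → (4.290,3.000)–(5.000,2.376)
cell (4,3): code 1100 → (4.647,4.000)–(4.290,3.000)
cell (4,4): code 1000 → (5.000,4.279)–(4.647,4.000)
cell (5,2): code 0110 → (5.000,2.376)–(6.000,2.239)
cell (5,3): code 1011 → (6.000,3.691)–(5.586,4.000)
cell (5,4): code 0001 → (5.586,4.000)–(5.000,4.279)
cell (6,1): code 0100 → (6.192,2.000)–(7.000,1.459)
cell (6,2): code 1110 → (6.000,2.239)–(6.192,2.000)
cell (6,3): code 1001 → (7.000,3.971)–(6.000,3.691)
cell (7,1): code 0110 → (7.000,1.459)–(8.000,1.857)
cell (7,3): code 1001 → (8.000,3.593)–(7.000,3.971)
cell (8,1): code 0010 → (8.000,1.857)–(8.139,2.000)
cell (8,2): code 0011 → (8.139,2.000)–(8.441,3.000)
cell (8,3): code 0001 → (8.441,3.000)–(8.000,3.593)
total: 20 segments, chained into 2 closed loop(s), length Σ = 14.853566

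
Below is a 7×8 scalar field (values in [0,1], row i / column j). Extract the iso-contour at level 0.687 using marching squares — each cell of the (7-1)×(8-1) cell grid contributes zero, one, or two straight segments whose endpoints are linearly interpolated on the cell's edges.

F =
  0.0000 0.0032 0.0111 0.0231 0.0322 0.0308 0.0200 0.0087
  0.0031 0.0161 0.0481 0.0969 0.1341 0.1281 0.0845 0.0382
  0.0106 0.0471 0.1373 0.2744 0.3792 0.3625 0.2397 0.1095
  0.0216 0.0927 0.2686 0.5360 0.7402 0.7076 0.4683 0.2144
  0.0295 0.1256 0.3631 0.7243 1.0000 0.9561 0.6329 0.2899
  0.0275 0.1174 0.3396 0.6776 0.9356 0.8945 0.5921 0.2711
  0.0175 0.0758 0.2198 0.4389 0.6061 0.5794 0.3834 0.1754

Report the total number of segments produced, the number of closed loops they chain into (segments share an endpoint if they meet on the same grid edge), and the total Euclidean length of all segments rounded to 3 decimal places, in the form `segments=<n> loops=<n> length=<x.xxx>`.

segments=12 loops=1 length=9.170

cell (2,3): code 0100 → (2.853,4.000)–(3.000,3.739)
cell (2,4): code 1100 → (2.940,5.000)–(2.853,4.000)
cell (2,5): code 1000 → (3.000,5.086)–(2.940,5.000)
cell (3,2): code 0100 → (3.802,3.000)–(4.000,2.897)
cell (3,3): code 1110 → (3.000,3.739)–(3.802,3.000)
cell (3,5): code 1001 → (4.000,5.833)–(3.000,5.086)
cell (4,2): code 0010 → (4.000,2.897)–(4.799,3.000)
cell (4,3): code 0111 → (4.799,3.000)–(5.000,3.036)
cell (4,5): code 1001 → (5.000,5.686)–(4.000,5.833)
cell (5,3): code 0010 → (5.000,3.036)–(5.754,4.000)
cell (5,4): code 0011 → (5.754,4.000)–(5.659,5.000)
cell (5,5): code 0001 → (5.659,5.000)–(5.000,5.686)
total: 12 segments, chained into 1 closed loop(s), length Σ = 9.170064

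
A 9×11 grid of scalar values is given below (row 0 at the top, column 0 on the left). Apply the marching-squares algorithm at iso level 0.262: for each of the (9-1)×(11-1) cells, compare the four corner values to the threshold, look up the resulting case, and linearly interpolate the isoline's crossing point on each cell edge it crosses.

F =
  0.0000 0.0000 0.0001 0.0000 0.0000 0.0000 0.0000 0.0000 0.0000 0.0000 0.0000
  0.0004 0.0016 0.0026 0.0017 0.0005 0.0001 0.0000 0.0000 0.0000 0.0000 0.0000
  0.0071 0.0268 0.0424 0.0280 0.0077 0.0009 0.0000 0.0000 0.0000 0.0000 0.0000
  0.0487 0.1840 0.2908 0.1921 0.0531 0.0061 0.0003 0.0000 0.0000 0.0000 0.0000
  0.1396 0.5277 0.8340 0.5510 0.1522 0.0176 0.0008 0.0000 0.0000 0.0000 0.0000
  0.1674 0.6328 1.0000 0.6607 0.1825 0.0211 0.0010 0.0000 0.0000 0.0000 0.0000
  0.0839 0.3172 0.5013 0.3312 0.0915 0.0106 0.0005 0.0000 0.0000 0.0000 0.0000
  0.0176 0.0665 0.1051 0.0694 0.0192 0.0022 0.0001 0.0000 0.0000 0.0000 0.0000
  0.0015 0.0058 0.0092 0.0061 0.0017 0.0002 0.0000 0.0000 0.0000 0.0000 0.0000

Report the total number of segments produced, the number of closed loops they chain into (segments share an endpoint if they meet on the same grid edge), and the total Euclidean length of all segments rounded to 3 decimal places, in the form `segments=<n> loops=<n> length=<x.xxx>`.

cell (2,1): code 0100 → (2.884,2.000)–(3.000,1.730)
cell (2,2): code 1000 → (3.000,2.292)–(2.884,2.000)
cell (3,0): code 0100 → (3.227,1.000)–(4.000,0.315)
cell (3,1): code 1110 → (3.000,1.730)–(3.227,1.000)
cell (3,2): code 1101 → (3.195,3.000)–(3.000,2.292)
cell (3,3): code 1000 → (4.000,3.725)–(3.195,3.000)
cell (4,0): code 0110 → (4.000,0.315)–(5.000,0.203)
cell (4,3): code 1001 → (5.000,3.834)–(4.000,3.725)
cell (5,0): code 0110 → (5.000,0.203)–(6.000,0.763)
cell (5,3): code 1001 → (6.000,3.289)–(5.000,3.834)
cell (6,0): code 0010 → (6.000,0.763)–(6.220,1.000)
cell (6,1): code 0011 → (6.220,1.000)–(6.604,2.000)
cell (6,2): code 0011 → (6.604,2.000)–(6.264,3.000)
cell (6,3): code 0001 → (6.264,3.000)–(6.000,3.289)
total: 14 segments, chained into 1 closed loop(s), length Σ = 11.361882

segments=14 loops=1 length=11.362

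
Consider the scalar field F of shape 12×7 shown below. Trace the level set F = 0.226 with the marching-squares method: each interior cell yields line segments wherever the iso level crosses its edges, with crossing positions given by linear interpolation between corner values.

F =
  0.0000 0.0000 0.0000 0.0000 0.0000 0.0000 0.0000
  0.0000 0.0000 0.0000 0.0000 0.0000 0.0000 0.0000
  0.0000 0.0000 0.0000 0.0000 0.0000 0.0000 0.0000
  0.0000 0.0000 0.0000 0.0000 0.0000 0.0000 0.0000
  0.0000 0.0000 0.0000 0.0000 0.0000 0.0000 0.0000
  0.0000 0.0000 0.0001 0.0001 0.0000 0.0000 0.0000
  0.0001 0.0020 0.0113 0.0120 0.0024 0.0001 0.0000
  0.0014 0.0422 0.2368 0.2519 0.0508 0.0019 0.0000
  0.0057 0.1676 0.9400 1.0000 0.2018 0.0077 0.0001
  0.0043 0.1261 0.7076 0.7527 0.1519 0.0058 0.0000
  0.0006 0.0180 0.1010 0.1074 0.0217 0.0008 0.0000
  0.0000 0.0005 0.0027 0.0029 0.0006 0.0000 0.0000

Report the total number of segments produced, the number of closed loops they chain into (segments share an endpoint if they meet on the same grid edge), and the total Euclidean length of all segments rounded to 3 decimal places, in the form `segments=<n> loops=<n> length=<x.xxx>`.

segments=10 loops=1 length=9.229

cell (6,1): code 0100 → (6.952,2.000)–(7.000,1.945)
cell (6,2): code 1100 → (6.892,3.000)–(6.952,2.000)
cell (6,3): code 1000 → (7.000,3.129)–(6.892,3.000)
cell (7,1): code 0110 → (7.000,1.945)–(8.000,1.076)
cell (7,3): code 1001 → (8.000,3.970)–(7.000,3.129)
cell (8,1): code 0110 → (8.000,1.076)–(9.000,1.172)
cell (8,3): code 1001 → (9.000,3.877)–(8.000,3.970)
cell (9,1): code 0010 → (9.000,1.172)–(9.794,2.000)
cell (9,2): code 0011 → (9.794,2.000)–(9.816,3.000)
cell (9,3): code 0001 → (9.816,3.000)–(9.000,3.877)
total: 10 segments, chained into 1 closed loop(s), length Σ = 9.228745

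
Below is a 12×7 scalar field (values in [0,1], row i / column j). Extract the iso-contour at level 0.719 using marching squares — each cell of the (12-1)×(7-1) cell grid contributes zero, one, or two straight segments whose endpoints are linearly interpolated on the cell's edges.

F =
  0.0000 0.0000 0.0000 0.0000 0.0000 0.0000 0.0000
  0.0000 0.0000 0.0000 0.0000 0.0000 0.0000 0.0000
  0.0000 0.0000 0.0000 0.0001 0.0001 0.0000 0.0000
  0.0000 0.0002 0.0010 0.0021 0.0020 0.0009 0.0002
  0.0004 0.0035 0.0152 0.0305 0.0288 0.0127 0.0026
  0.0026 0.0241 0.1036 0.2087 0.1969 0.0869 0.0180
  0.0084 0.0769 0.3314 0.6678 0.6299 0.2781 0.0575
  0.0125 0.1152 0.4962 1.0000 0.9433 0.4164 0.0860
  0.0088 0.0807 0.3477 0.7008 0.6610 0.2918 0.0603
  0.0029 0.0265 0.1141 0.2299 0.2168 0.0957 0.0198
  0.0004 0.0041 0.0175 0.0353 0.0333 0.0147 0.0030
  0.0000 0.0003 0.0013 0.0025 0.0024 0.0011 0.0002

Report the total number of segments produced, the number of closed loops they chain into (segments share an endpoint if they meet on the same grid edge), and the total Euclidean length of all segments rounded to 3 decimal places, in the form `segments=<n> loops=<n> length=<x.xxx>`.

cell (6,2): code 0100 → (6.154,3.000)–(7.000,2.442)
cell (6,3): code 1100 → (6.284,4.000)–(6.154,3.000)
cell (6,4): code 1000 → (7.000,4.426)–(6.284,4.000)
cell (7,2): code 0010 → (7.000,2.442)–(7.939,3.000)
cell (7,3): code 0011 → (7.939,3.000)–(7.795,4.000)
cell (7,4): code 0001 → (7.795,4.000)–(7.000,4.426)
total: 6 segments, chained into 1 closed loop(s), length Σ = 5.858497

segments=6 loops=1 length=5.858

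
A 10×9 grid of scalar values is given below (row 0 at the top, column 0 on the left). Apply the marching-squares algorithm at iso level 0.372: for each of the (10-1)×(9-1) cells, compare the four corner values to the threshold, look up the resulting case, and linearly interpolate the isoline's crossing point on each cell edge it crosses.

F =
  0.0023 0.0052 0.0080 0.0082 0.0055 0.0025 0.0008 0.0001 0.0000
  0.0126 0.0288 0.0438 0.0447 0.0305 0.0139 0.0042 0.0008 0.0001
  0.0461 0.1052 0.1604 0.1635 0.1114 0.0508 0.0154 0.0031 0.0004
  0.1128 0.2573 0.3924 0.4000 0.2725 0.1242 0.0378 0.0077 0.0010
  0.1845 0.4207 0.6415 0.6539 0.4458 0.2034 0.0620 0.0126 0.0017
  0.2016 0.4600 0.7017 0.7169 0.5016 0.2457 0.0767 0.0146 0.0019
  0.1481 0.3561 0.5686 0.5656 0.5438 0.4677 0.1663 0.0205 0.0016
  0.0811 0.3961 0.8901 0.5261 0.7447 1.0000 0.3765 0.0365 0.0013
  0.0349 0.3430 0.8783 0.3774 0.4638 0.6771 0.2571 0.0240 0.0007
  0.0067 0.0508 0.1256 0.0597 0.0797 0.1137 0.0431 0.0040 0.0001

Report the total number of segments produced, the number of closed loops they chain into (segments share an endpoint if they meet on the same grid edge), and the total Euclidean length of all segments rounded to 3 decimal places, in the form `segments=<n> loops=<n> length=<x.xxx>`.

segments=26 loops=1 length=18.393

cell (2,1): code 0100 → (2.912,2.000)–(3.000,1.849)
cell (2,2): code 1100 → (2.882,3.000)–(2.912,2.000)
cell (2,3): code 1000 → (3.000,3.220)–(2.882,3.000)
cell (3,0): code 0100 → (3.702,1.000)–(4.000,0.794)
cell (3,1): code 1110 → (3.000,1.849)–(3.702,1.000)
cell (3,3): code 1101 → (3.574,4.000)–(3.000,3.220)
cell (3,4): code 1000 → (4.000,4.304)–(3.574,4.000)
cell (4,0): code 0110 → (4.000,0.794)–(5.000,0.659)
cell (4,4): code 1001 → (5.000,4.506)–(4.000,4.304)
cell (5,0): code 0010 → (5.000,0.659)–(5.847,1.000)
cell (5,1): code 0111 → (5.847,1.000)–(6.000,1.075)
cell (5,4): code 1101 → (5.569,5.000)–(5.000,4.506)
cell (5,5): code 1000 → (6.000,5.318)–(5.569,5.000)
cell (6,0): code 0100 → (6.397,1.000)–(7.000,0.923)
cell (6,1): code 1110 → (6.000,1.075)–(6.397,1.000)
cell (6,5): code 1101 → (6.979,6.000)–(6.000,5.318)
cell (6,6): code 1000 → (7.000,6.013)–(6.979,6.000)
cell (7,0): code 0010 → (7.000,0.923)–(7.454,1.000)
cell (7,1): code 0111 → (7.454,1.000)–(8.000,1.054)
cell (7,5): code 1011 → (8.000,5.726)–(7.038,6.000)
cell (7,6): code 0001 → (7.038,6.000)–(7.000,6.013)
cell (8,1): code 0010 → (8.000,1.054)–(8.673,2.000)
cell (8,2): code 0011 → (8.673,2.000)–(8.017,3.000)
cell (8,3): code 0011 → (8.017,3.000)–(8.239,4.000)
cell (8,4): code 0011 → (8.239,4.000)–(8.542,5.000)
cell (8,5): code 0001 → (8.542,5.000)–(8.000,5.726)
total: 26 segments, chained into 1 closed loop(s), length Σ = 18.393106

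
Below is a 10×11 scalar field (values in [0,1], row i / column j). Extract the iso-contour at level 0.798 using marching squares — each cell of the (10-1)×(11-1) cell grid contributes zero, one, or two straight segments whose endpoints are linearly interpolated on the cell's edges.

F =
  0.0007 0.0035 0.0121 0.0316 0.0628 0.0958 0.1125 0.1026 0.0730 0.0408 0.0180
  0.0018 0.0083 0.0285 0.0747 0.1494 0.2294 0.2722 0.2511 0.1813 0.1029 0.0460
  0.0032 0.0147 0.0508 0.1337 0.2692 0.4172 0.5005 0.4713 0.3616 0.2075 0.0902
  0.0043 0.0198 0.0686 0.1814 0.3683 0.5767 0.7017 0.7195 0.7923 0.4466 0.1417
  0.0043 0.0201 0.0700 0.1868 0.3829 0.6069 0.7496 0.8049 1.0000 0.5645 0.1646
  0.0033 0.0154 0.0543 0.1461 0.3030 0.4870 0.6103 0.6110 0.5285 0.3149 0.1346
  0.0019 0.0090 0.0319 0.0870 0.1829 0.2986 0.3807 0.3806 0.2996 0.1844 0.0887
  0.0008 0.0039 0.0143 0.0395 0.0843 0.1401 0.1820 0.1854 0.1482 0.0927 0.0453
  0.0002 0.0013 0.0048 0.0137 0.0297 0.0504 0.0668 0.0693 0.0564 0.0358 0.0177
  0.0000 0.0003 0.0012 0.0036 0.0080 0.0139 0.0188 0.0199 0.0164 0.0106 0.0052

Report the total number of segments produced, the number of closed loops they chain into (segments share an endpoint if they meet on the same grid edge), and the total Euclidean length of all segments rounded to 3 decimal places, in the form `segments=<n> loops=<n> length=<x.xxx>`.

cell (3,6): code 0100 → (3.919,7.000)–(4.000,6.875)
cell (3,7): code 1100 → (3.027,8.000)–(3.919,7.000)
cell (3,8): code 1000 → (4.000,8.464)–(3.027,8.000)
cell (4,6): code 0010 → (4.000,6.875)–(4.036,7.000)
cell (4,7): code 0011 → (4.036,7.000)–(4.428,8.000)
cell (4,8): code 0001 → (4.428,8.000)–(4.000,8.464)
total: 6 segments, chained into 1 closed loop(s), length Σ = 4.401572

segments=6 loops=1 length=4.402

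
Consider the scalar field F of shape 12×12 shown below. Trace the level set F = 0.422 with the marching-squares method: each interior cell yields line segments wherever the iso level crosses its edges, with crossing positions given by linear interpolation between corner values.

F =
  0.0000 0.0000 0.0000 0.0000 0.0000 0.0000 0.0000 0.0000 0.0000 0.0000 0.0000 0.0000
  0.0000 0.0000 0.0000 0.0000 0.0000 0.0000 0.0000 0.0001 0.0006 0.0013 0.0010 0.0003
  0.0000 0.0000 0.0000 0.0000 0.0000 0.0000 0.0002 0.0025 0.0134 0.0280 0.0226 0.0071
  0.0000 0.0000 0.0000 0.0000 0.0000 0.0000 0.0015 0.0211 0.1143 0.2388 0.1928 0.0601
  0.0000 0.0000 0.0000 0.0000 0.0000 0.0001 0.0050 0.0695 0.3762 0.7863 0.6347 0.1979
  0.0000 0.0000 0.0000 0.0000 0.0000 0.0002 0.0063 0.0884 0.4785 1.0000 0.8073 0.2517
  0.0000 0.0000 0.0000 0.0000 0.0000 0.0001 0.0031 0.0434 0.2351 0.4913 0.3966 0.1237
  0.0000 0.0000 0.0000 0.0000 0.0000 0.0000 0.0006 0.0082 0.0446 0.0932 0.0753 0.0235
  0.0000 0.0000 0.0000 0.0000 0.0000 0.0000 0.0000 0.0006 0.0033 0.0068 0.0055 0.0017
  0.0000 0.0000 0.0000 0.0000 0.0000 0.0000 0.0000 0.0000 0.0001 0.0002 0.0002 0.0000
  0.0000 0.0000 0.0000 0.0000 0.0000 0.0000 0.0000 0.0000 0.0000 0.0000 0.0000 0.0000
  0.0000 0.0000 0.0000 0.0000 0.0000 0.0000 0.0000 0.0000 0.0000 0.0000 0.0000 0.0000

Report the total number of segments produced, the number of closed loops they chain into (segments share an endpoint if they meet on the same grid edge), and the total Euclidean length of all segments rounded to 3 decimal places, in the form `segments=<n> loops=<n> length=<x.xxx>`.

segments=12 loops=1 length=8.713

cell (3,8): code 0100 → (3.335,9.000)–(4.000,8.112)
cell (3,9): code 1100 → (3.519,10.000)–(3.335,9.000)
cell (3,10): code 1000 → (4.000,10.487)–(3.519,10.000)
cell (4,7): code 0100 → (4.448,8.000)–(5.000,7.855)
cell (4,8): code 1110 → (4.000,8.112)–(4.448,8.000)
cell (4,10): code 1001 → (5.000,10.693)–(4.000,10.487)
cell (5,7): code 0010 → (5.000,7.855)–(5.232,8.000)
cell (5,8): code 0111 → (5.232,8.000)–(6.000,8.730)
cell (5,9): code 1011 → (6.000,9.732)–(5.938,10.000)
cell (5,10): code 0001 → (5.938,10.000)–(5.000,10.693)
cell (6,8): code 0010 → (6.000,8.730)–(6.174,9.000)
cell (6,9): code 0001 → (6.174,9.000)–(6.000,9.732)
total: 12 segments, chained into 1 closed loop(s), length Σ = 8.713403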